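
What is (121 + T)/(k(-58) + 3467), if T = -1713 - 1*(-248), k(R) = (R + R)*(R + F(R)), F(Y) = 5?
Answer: -448/3205 ≈ -0.13978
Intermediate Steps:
k(R) = 2*R*(5 + R) (k(R) = (R + R)*(R + 5) = (2*R)*(5 + R) = 2*R*(5 + R))
T = -1465 (T = -1713 + 248 = -1465)
(121 + T)/(k(-58) + 3467) = (121 - 1465)/(2*(-58)*(5 - 58) + 3467) = -1344/(2*(-58)*(-53) + 3467) = -1344/(6148 + 3467) = -1344/9615 = -1344*1/9615 = -448/3205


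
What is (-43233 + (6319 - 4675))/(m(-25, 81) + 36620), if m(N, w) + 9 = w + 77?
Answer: -41589/36769 ≈ -1.1311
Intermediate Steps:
m(N, w) = 68 + w (m(N, w) = -9 + (w + 77) = -9 + (77 + w) = 68 + w)
(-43233 + (6319 - 4675))/(m(-25, 81) + 36620) = (-43233 + (6319 - 4675))/((68 + 81) + 36620) = (-43233 + 1644)/(149 + 36620) = -41589/36769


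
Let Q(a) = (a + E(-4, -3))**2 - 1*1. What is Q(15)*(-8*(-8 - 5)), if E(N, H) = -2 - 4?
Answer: 8320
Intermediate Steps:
E(N, H) = -6
Q(a) = -1 + (-6 + a)**2 (Q(a) = (a - 6)**2 - 1*1 = (-6 + a)**2 - 1 = -1 + (-6 + a)**2)
Q(15)*(-8*(-8 - 5)) = (-1 + (-6 + 15)**2)*(-8*(-8 - 5)) = (-1 + 9**2)*(-8*(-13)) = (-1 + 81)*104 = 80*104 = 8320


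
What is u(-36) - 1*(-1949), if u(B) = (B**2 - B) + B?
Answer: 3245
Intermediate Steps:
u(B) = B**2
u(-36) - 1*(-1949) = (-36)**2 - 1*(-1949) = 1296 + 1949 = 3245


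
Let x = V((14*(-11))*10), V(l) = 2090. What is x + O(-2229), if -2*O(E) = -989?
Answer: 5169/2 ≈ 2584.5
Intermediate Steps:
x = 2090
O(E) = 989/2 (O(E) = -1/2*(-989) = 989/2)
x + O(-2229) = 2090 + 989/2 = 5169/2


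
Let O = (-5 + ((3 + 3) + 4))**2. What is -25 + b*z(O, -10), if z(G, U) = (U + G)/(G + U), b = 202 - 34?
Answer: 143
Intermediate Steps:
b = 168
O = 25 (O = (-5 + (6 + 4))**2 = (-5 + 10)**2 = 5**2 = 25)
z(G, U) = 1 (z(G, U) = (G + U)/(G + U) = 1)
-25 + b*z(O, -10) = -25 + 168*1 = -25 + 168 = 143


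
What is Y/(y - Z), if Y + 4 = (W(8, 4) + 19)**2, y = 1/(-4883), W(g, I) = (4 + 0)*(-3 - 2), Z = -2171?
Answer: -4883/3533664 ≈ -0.0013819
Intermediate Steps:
W(g, I) = -20 (W(g, I) = 4*(-5) = -20)
y = -1/4883 ≈ -0.00020479
Y = -3 (Y = -4 + (-20 + 19)**2 = -4 + (-1)**2 = -4 + 1 = -3)
Y/(y - Z) = -3/(-1/4883 - 1*(-2171)) = -3/(-1/4883 + 2171) = -3/10600992/4883 = -3*4883/10600992 = -4883/3533664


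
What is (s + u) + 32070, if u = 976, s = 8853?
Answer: 41899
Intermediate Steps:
(s + u) + 32070 = (8853 + 976) + 32070 = 9829 + 32070 = 41899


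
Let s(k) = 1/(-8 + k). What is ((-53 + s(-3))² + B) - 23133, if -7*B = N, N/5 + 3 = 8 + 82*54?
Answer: -19888224/847 ≈ -23481.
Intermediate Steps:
N = 22165 (N = -15 + 5*(8 + 82*54) = -15 + 5*(8 + 4428) = -15 + 5*4436 = -15 + 22180 = 22165)
B = -22165/7 (B = -⅐*22165 = -22165/7 ≈ -3166.4)
((-53 + s(-3))² + B) - 23133 = ((-53 + 1/(-8 - 3))² - 22165/7) - 23133 = ((-53 + 1/(-11))² - 22165/7) - 23133 = ((-53 - 1/11)² - 22165/7) - 23133 = ((-584/11)² - 22165/7) - 23133 = (341056/121 - 22165/7) - 23133 = -294573/847 - 23133 = -19888224/847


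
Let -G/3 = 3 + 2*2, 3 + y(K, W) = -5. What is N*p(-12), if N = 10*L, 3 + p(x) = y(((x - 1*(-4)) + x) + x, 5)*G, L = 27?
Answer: 44550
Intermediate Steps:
y(K, W) = -8 (y(K, W) = -3 - 5 = -8)
G = -21 (G = -3*(3 + 2*2) = -3*(3 + 4) = -3*7 = -21)
p(x) = 165 (p(x) = -3 - 8*(-21) = -3 + 168 = 165)
N = 270 (N = 10*27 = 270)
N*p(-12) = 270*165 = 44550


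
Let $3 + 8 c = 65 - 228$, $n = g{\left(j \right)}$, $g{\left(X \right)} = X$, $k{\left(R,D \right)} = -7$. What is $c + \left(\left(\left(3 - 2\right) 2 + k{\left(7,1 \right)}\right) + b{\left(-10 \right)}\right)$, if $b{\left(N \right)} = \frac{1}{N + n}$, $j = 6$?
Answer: $-26$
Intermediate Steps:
$n = 6$
$b{\left(N \right)} = \frac{1}{6 + N}$ ($b{\left(N \right)} = \frac{1}{N + 6} = \frac{1}{6 + N}$)
$c = - \frac{83}{4}$ ($c = - \frac{3}{8} + \frac{65 - 228}{8} = - \frac{3}{8} + \frac{1}{8} \left(-163\right) = - \frac{3}{8} - \frac{163}{8} = - \frac{83}{4} \approx -20.75$)
$c + \left(\left(\left(3 - 2\right) 2 + k{\left(7,1 \right)}\right) + b{\left(-10 \right)}\right) = - \frac{83}{4} - \left(7 - \frac{1}{6 - 10} - \left(3 - 2\right) 2\right) = - \frac{83}{4} + \left(\left(1 \cdot 2 - 7\right) + \frac{1}{-4}\right) = - \frac{83}{4} + \left(\left(2 - 7\right) - \frac{1}{4}\right) = - \frac{83}{4} - \frac{21}{4} = -26$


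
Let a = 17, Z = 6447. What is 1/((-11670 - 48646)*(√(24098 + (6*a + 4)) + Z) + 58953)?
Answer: -129599433/50358687557566259 + 120632*√6051/151076062672698777 ≈ -2.5114e-9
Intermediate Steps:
1/((-11670 - 48646)*(√(24098 + (6*a + 4)) + Z) + 58953) = 1/((-11670 - 48646)*(√(24098 + (6*17 + 4)) + 6447) + 58953) = 1/(-60316*(√(24098 + (102 + 4)) + 6447) + 58953) = 1/(-60316*(√(24098 + 106) + 6447) + 58953) = 1/(-60316*(√24204 + 6447) + 58953) = 1/(-60316*(2*√6051 + 6447) + 58953) = 1/(-60316*(6447 + 2*√6051) + 58953) = 1/((-388857252 - 120632*√6051) + 58953) = 1/(-388798299 - 120632*√6051)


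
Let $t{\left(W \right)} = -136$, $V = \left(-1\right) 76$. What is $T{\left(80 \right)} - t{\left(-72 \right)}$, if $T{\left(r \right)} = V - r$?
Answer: $-20$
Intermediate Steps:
$V = -76$
$T{\left(r \right)} = -76 - r$
$T{\left(80 \right)} - t{\left(-72 \right)} = \left(-76 - 80\right) - -136 = \left(-76 - 80\right) + 136 = -156 + 136 = -20$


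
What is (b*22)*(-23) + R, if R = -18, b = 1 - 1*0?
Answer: -524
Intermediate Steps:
b = 1 (b = 1 + 0 = 1)
(b*22)*(-23) + R = (1*22)*(-23) - 18 = 22*(-23) - 18 = -506 - 18 = -524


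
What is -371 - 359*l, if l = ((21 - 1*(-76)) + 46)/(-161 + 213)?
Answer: -5433/4 ≈ -1358.3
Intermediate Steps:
l = 11/4 (l = ((21 + 76) + 46)/52 = (97 + 46)*(1/52) = 143*(1/52) = 11/4 ≈ 2.7500)
-371 - 359*l = -371 - 359*11/4 = -371 - 3949/4 = -5433/4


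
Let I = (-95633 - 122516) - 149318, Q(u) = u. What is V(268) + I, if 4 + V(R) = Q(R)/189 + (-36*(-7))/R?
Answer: -4653255410/12663 ≈ -3.6747e+5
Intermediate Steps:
I = -367467 (I = -218149 - 149318 = -367467)
V(R) = -4 + 252/R + R/189 (V(R) = -4 + (R/189 + (-36*(-7))/R) = -4 + (R*(1/189) + 252/R) = -4 + (R/189 + 252/R) = -4 + (252/R + R/189) = -4 + 252/R + R/189)
V(268) + I = (-4 + 252/268 + (1/189)*268) - 367467 = (-4 + 252*(1/268) + 268/189) - 367467 = (-4 + 63/67 + 268/189) - 367467 = -20789/12663 - 367467 = -4653255410/12663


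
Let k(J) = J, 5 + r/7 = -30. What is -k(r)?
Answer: 245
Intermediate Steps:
r = -245 (r = -35 + 7*(-30) = -35 - 210 = -245)
-k(r) = -1*(-245) = 245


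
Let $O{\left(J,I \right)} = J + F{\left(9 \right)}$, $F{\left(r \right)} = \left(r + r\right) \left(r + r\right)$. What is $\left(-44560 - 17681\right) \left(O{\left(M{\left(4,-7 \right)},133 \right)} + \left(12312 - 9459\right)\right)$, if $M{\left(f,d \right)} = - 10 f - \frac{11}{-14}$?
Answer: $- \frac{2734184889}{14} \approx -1.953 \cdot 10^{8}$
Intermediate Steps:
$F{\left(r \right)} = 4 r^{2}$ ($F{\left(r \right)} = 2 r 2 r = 4 r^{2}$)
$M{\left(f,d \right)} = \frac{11}{14} - 10 f$ ($M{\left(f,d \right)} = - 10 f - - \frac{11}{14} = - 10 f + \frac{11}{14} = \frac{11}{14} - 10 f$)
$O{\left(J,I \right)} = 324 + J$ ($O{\left(J,I \right)} = J + 4 \cdot 9^{2} = J + 4 \cdot 81 = J + 324 = 324 + J$)
$\left(-44560 - 17681\right) \left(O{\left(M{\left(4,-7 \right)},133 \right)} + \left(12312 - 9459\right)\right) = \left(-44560 - 17681\right) \left(\left(324 + \left(\frac{11}{14} - 40\right)\right) + \left(12312 - 9459\right)\right) = - 62241 \left(\left(324 + \left(\frac{11}{14} - 40\right)\right) + \left(12312 - 9459\right)\right) = - 62241 \left(\left(324 - \frac{549}{14}\right) + 2853\right) = - 62241 \left(\frac{3987}{14} + 2853\right) = \left(-62241\right) \frac{43929}{14} = - \frac{2734184889}{14}$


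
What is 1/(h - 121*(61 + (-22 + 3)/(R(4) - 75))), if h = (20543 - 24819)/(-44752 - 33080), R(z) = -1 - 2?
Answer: -126477/937247617 ≈ -0.00013495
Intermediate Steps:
R(z) = -3
h = 1069/19458 (h = -4276/(-77832) = -4276*(-1/77832) = 1069/19458 ≈ 0.054939)
1/(h - 121*(61 + (-22 + 3)/(R(4) - 75))) = 1/(1069/19458 - 121*(61 + (-22 + 3)/(-3 - 75))) = 1/(1069/19458 - 121*(61 - 19/(-78))) = 1/(1069/19458 - 121*(61 - 19*(-1/78))) = 1/(1069/19458 - 121*(61 + 19/78)) = 1/(1069/19458 - 121*4777/78) = 1/(1069/19458 - 578017/78) = 1/(-937247617/126477) = -126477/937247617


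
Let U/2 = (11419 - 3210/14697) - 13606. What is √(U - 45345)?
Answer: 7*I*√24352581171/4899 ≈ 222.98*I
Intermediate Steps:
U = -21430366/4899 (U = 2*((11419 - 3210/14697) - 13606) = 2*((11419 - 3210*1/14697) - 13606) = 2*((11419 - 1070/4899) - 13606) = 2*(55940611/4899 - 13606) = 2*(-10715183/4899) = -21430366/4899 ≈ -4374.4)
√(U - 45345) = √(-21430366/4899 - 45345) = √(-243575521/4899) = 7*I*√24352581171/4899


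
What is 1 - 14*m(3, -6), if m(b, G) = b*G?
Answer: 253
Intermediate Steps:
m(b, G) = G*b
1 - 14*m(3, -6) = 1 - (-84)*3 = 1 - 14*(-18) = 1 + 252 = 253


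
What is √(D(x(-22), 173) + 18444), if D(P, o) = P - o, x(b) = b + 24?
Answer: √18273 ≈ 135.18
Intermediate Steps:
x(b) = 24 + b
√(D(x(-22), 173) + 18444) = √(((24 - 22) - 1*173) + 18444) = √((2 - 173) + 18444) = √(-171 + 18444) = √18273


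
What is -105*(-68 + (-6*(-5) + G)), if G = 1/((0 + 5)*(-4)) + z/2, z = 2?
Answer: 15561/4 ≈ 3890.3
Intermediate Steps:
G = 19/20 (G = 1/((0 + 5)*(-4)) + 2/2 = -¼/5 + 2*(½) = (⅕)*(-¼) + 1 = -1/20 + 1 = 19/20 ≈ 0.95000)
-105*(-68 + (-6*(-5) + G)) = -105*(-68 + (-6*(-5) + 19/20)) = -105*(-68 + (30 + 19/20)) = -105*(-68 + 619/20) = -105*(-741/20) = 15561/4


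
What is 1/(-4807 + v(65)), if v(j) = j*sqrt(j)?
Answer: -4807/22832624 - 65*sqrt(65)/22832624 ≈ -0.00023348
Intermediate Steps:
v(j) = j**(3/2)
1/(-4807 + v(65)) = 1/(-4807 + 65**(3/2)) = 1/(-4807 + 65*sqrt(65))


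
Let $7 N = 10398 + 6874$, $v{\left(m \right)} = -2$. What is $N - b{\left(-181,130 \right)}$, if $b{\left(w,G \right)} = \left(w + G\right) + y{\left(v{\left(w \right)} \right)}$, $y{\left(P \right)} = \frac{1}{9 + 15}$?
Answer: $\frac{423089}{168} \approx 2518.4$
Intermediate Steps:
$y{\left(P \right)} = \frac{1}{24}$
$N = \frac{17272}{7}$ ($N = \frac{10398 + 6874}{7} = \frac{1}{7} \cdot 17272 = \frac{17272}{7} \approx 2467.4$)
$b{\left(w,G \right)} = \frac{1}{24} + G + w$ ($b{\left(w,G \right)} = \left(w + G\right) + \frac{1}{24} = \left(G + w\right) + \frac{1}{24} = \frac{1}{24} + G + w$)
$N - b{\left(-181,130 \right)} = \frac{17272}{7} - \left(\frac{1}{24} + 130 - 181\right) = \frac{17272}{7} - - \frac{1223}{24} = \frac{17272}{7} + \frac{1223}{24} = \frac{423089}{168}$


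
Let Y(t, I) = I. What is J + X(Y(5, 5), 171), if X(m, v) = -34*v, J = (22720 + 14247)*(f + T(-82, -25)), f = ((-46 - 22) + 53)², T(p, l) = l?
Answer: 7387586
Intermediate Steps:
f = 225 (f = (-68 + 53)² = (-15)² = 225)
J = 7393400 (J = (22720 + 14247)*(225 - 25) = 36967*200 = 7393400)
J + X(Y(5, 5), 171) = 7393400 - 34*171 = 7393400 - 5814 = 7387586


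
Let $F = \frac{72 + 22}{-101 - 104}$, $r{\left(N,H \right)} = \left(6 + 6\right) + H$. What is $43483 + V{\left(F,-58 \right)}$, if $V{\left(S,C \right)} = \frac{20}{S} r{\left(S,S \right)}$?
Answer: $\frac{2020041}{47} \approx 42980.0$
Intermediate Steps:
$r{\left(N,H \right)} = 12 + H$
$F = - \frac{94}{205}$ ($F = \frac{94}{-205} = 94 \left(- \frac{1}{205}\right) = - \frac{94}{205} \approx -0.45854$)
$V{\left(S,C \right)} = \frac{20 \left(12 + S\right)}{S}$ ($V{\left(S,C \right)} = \frac{20}{S} \left(12 + S\right) = \frac{20 \left(12 + S\right)}{S}$)
$43483 + V{\left(F,-58 \right)} = 43483 + \left(20 + \frac{240}{- \frac{94}{205}}\right) = 43483 + \left(20 + 240 \left(- \frac{205}{94}\right)\right) = 43483 + \left(20 - \frac{24600}{47}\right) = 43483 - \frac{23660}{47} = \frac{2020041}{47}$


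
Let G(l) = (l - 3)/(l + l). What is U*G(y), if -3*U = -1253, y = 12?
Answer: 1253/8 ≈ 156.63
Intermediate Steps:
G(l) = (-3 + l)/(2*l) (G(l) = (-3 + l)/((2*l)) = (-3 + l)*(1/(2*l)) = (-3 + l)/(2*l))
U = 1253/3 (U = -⅓*(-1253) = 1253/3 ≈ 417.67)
U*G(y) = 1253*((½)*(-3 + 12)/12)/3 = 1253*((½)*(1/12)*9)/3 = (1253/3)*(3/8) = 1253/8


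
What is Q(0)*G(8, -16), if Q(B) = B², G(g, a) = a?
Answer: 0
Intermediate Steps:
Q(0)*G(8, -16) = 0²*(-16) = 0*(-16) = 0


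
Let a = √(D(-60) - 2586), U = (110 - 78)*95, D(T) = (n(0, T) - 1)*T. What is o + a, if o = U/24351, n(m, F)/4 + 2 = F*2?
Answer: 3040/24351 + 7*√546 ≈ 163.69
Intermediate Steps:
n(m, F) = -8 + 8*F (n(m, F) = -8 + 4*(F*2) = -8 + 4*(2*F) = -8 + 8*F)
D(T) = T*(-9 + 8*T) (D(T) = ((-8 + 8*T) - 1)*T = (-9 + 8*T)*T = T*(-9 + 8*T))
U = 3040 (U = 32*95 = 3040)
a = 7*√546 (a = √(-60*(-9 + 8*(-60)) - 2586) = √(-60*(-9 - 480) - 2586) = √(-60*(-489) - 2586) = √(29340 - 2586) = √26754 = 7*√546 ≈ 163.57)
o = 3040/24351 ≈ 0.12484
o + a = 3040/24351 + 7*√546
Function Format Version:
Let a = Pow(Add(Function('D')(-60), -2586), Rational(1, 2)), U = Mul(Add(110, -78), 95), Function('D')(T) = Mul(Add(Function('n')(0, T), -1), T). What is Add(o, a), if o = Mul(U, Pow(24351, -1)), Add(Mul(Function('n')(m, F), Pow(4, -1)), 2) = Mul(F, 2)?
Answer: Add(Rational(3040, 24351), Mul(7, Pow(546, Rational(1, 2)))) ≈ 163.69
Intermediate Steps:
Function('n')(m, F) = Add(-8, Mul(8, F)) (Function('n')(m, F) = Add(-8, Mul(4, Mul(F, 2))) = Add(-8, Mul(4, Mul(2, F))) = Add(-8, Mul(8, F)))
Function('D')(T) = Mul(T, Add(-9, Mul(8, T))) (Function('D')(T) = Mul(Add(Add(-8, Mul(8, T)), -1), T) = Mul(Add(-9, Mul(8, T)), T) = Mul(T, Add(-9, Mul(8, T))))
U = 3040 (U = Mul(32, 95) = 3040)
a = Mul(7, Pow(546, Rational(1, 2))) (a = Pow(Add(Mul(-60, Add(-9, Mul(8, -60))), -2586), Rational(1, 2)) = Pow(Add(Mul(-60, Add(-9, -480)), -2586), Rational(1, 2)) = Pow(Add(Mul(-60, -489), -2586), Rational(1, 2)) = Pow(Add(29340, -2586), Rational(1, 2)) = Pow(26754, Rational(1, 2)) = Mul(7, Pow(546, Rational(1, 2))) ≈ 163.57)
o = Rational(3040, 24351) (o = Mul(3040, Pow(24351, -1)) = Mul(3040, Rational(1, 24351)) = Rational(3040, 24351) ≈ 0.12484)
Add(o, a) = Add(Rational(3040, 24351), Mul(7, Pow(546, Rational(1, 2))))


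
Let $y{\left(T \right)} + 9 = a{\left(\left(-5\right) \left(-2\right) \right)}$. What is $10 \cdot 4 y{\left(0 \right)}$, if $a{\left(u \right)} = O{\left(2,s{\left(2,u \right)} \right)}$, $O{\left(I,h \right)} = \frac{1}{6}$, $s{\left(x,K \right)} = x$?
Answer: $- \frac{1060}{3} \approx -353.33$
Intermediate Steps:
$O{\left(I,h \right)} = \frac{1}{6}$
$a{\left(u \right)} = \frac{1}{6}$
$y{\left(T \right)} = - \frac{53}{6}$ ($y{\left(T \right)} = -9 + \frac{1}{6} = - \frac{53}{6}$)
$10 \cdot 4 y{\left(0 \right)} = 10 \cdot 4 \left(- \frac{53}{6}\right) = 40 \left(- \frac{53}{6}\right) = - \frac{1060}{3}$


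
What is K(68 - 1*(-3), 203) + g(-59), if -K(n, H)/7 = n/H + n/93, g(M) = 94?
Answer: 232502/2697 ≈ 86.208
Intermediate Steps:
K(n, H) = -7*n/93 - 7*n/H (K(n, H) = -7*(n/H + n/93) = -7*(n/93 + n/H) = -7*n/93 - 7*n/H)
K(68 - 1*(-3), 203) + g(-59) = -7/93*(68 - 1*(-3))*(93 + 203)/203 + 94 = -7/93*(68 + 3)*1/203*296 + 94 = -7/93*71*1/203*296 + 94 = -21016/2697 + 94 = 232502/2697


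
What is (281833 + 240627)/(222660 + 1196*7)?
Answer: 130615/57758 ≈ 2.2614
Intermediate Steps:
(281833 + 240627)/(222660 + 1196*7) = 522460/(222660 + 8372) = 522460/231032 = 522460*(1/231032) = 130615/57758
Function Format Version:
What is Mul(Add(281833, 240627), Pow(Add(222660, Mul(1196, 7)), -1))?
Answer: Rational(130615, 57758) ≈ 2.2614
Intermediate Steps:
Mul(Add(281833, 240627), Pow(Add(222660, Mul(1196, 7)), -1)) = Mul(522460, Pow(Add(222660, 8372), -1)) = Mul(522460, Pow(231032, -1)) = Mul(522460, Rational(1, 231032)) = Rational(130615, 57758)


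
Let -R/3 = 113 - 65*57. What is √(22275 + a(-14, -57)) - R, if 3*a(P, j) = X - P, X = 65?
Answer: -10776 + 2*√50178/3 ≈ -10627.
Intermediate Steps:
R = 10776 (R = -3*(113 - 65*57) = -3*(113 - 3705) = -3*(-3592) = 10776)
a(P, j) = 65/3 - P/3 (a(P, j) = (65 - P)/3 = 65/3 - P/3)
√(22275 + a(-14, -57)) - R = √(22275 + (65/3 - ⅓*(-14))) - 1*10776 = √(22275 + (65/3 + 14/3)) - 10776 = √(22275 + 79/3) - 10776 = √(66904/3) - 10776 = 2*√50178/3 - 10776 = -10776 + 2*√50178/3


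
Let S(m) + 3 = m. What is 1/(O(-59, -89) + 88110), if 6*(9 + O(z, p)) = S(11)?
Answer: 3/264307 ≈ 1.1350e-5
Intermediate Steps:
S(m) = -3 + m
O(z, p) = -23/3 (O(z, p) = -9 + (-3 + 11)/6 = -9 + (⅙)*8 = -9 + 4/3 = -23/3)
1/(O(-59, -89) + 88110) = 1/(-23/3 + 88110) = 1/(264307/3) = 3/264307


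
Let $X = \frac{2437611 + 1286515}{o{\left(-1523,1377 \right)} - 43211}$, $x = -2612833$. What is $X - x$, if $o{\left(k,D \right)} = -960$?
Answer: $\frac{115407722317}{44171} \approx 2.6127 \cdot 10^{6}$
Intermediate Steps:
$X = - \frac{3724126}{44171}$ ($X = \frac{2437611 + 1286515}{-960 - 43211} = \frac{3724126}{-44171} = 3724126 \left(- \frac{1}{44171}\right) = - \frac{3724126}{44171} \approx -84.312$)
$X - x = - \frac{3724126}{44171} - -2612833 = - \frac{3724126}{44171} + 2612833 = \frac{115407722317}{44171}$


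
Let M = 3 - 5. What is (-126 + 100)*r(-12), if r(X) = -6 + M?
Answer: 208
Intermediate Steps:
M = -2
r(X) = -8 (r(X) = -6 - 2 = -8)
(-126 + 100)*r(-12) = (-126 + 100)*(-8) = -26*(-8) = 208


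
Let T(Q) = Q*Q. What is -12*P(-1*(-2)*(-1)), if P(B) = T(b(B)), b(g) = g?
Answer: -48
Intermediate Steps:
T(Q) = Q²
P(B) = B²
-12*P(-1*(-2)*(-1)) = -12*(-1*(-2)*(-1))² = -12*(2*(-1))² = -12*(-2)² = -12*4 = -48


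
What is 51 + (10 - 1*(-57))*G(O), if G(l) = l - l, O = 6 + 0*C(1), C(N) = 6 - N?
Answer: 51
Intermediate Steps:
O = 6 (O = 6 + 0*(6 - 1*1) = 6 + 0*(6 - 1) = 6 + 0*5 = 6 + 0 = 6)
G(l) = 0
51 + (10 - 1*(-57))*G(O) = 51 + (10 - 1*(-57))*0 = 51 + (10 + 57)*0 = 51 + 67*0 = 51 + 0 = 51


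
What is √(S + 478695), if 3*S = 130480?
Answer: √4699695/3 ≈ 722.63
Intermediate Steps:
S = 130480/3 (S = (⅓)*130480 = 130480/3 ≈ 43493.)
√(S + 478695) = √(130480/3 + 478695) = √(1566565/3) = √4699695/3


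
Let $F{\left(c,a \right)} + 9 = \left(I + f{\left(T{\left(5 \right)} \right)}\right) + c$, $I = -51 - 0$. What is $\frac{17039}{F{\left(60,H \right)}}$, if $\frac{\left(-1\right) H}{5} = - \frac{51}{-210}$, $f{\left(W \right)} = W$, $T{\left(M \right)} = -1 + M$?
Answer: $\frac{17039}{4} \approx 4259.8$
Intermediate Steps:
$H = - \frac{17}{14}$ ($H = - 5 \left(- \frac{51}{-210}\right) = - 5 \left(\left(-51\right) \left(- \frac{1}{210}\right)\right) = \left(-5\right) \frac{17}{70} = - \frac{17}{14} \approx -1.2143$)
$I = -51$ ($I = -51 + 0 = -51$)
$F{\left(c,a \right)} = -56 + c$ ($F{\left(c,a \right)} = -9 + \left(\left(-51 + \left(-1 + 5\right)\right) + c\right) = -9 + \left(\left(-51 + 4\right) + c\right) = -9 + \left(-47 + c\right) = -56 + c$)
$\frac{17039}{F{\left(60,H \right)}} = \frac{17039}{-56 + 60} = \frac{17039}{4}$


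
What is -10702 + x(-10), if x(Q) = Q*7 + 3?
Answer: -10769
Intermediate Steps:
x(Q) = 3 + 7*Q (x(Q) = 7*Q + 3 = 3 + 7*Q)
-10702 + x(-10) = -10702 + (3 + 7*(-10)) = -10702 + (3 - 70) = -10702 - 67 = -10769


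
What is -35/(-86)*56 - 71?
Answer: -2073/43 ≈ -48.209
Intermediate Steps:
-35/(-86)*56 - 71 = -35*(-1/86)*56 - 71 = (35/86)*56 - 71 = 980/43 - 71 = -2073/43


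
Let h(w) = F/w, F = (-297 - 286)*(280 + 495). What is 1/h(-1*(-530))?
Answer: -2/1705 ≈ -0.0011730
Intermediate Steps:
F = -451825 (F = -583*775 = -451825)
h(w) = -451825/w
1/h(-1*(-530)) = 1/(-451825/((-1*(-530)))) = 1/(-451825/530) = 1/(-451825*1/530) = 1/(-1705/2) = -2/1705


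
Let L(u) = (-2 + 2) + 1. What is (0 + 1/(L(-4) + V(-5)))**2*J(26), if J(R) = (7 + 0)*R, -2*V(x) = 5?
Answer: 728/9 ≈ 80.889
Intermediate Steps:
V(x) = -5/2 (V(x) = -1/2*5 = -5/2)
L(u) = 1 (L(u) = 0 + 1 = 1)
J(R) = 7*R
(0 + 1/(L(-4) + V(-5)))**2*J(26) = (0 + 1/(1 - 5/2))**2*(7*26) = (0 + 1/(-3/2))**2*182 = (0 - 2/3)**2*182 = (-2/3)**2*182 = (4/9)*182 = 728/9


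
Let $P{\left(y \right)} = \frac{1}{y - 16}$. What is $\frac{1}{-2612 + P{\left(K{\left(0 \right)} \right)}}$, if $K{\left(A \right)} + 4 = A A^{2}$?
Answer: $- \frac{20}{52241} \approx -0.00038284$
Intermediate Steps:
$K{\left(A \right)} = -4 + A^{3}$ ($K{\left(A \right)} = -4 + A A^{2} = -4 + A^{3}$)
$P{\left(y \right)} = \frac{1}{-16 + y}$
$\frac{1}{-2612 + P{\left(K{\left(0 \right)} \right)}} = \frac{1}{-2612 + \frac{1}{-16 - \left(4 - 0^{3}\right)}} = \frac{1}{-2612 + \frac{1}{-16 + \left(-4 + 0\right)}} = \frac{1}{-2612 + \frac{1}{-16 - 4}} = \frac{1}{-2612 + \frac{1}{-20}} = \frac{1}{-2612 - \frac{1}{20}} = \frac{1}{- \frac{52241}{20}} = - \frac{20}{52241}$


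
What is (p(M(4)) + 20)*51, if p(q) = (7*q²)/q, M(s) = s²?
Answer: 6732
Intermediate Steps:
p(q) = 7*q
(p(M(4)) + 20)*51 = (7*4² + 20)*51 = (7*16 + 20)*51 = (112 + 20)*51 = 132*51 = 6732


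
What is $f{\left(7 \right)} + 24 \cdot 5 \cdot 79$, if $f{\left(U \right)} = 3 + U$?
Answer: $9490$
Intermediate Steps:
$f{\left(7 \right)} + 24 \cdot 5 \cdot 79 = \left(3 + 7\right) + 24 \cdot 5 \cdot 79 = 10 + 24 \cdot 395 = 10 + 9480 = 9490$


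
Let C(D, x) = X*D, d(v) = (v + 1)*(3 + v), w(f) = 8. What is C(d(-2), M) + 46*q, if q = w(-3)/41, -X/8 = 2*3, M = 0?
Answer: 2336/41 ≈ 56.976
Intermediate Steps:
d(v) = (1 + v)*(3 + v)
X = -48 (X = -16*3 = -8*6 = -48)
q = 8/41 ≈ 0.19512
C(D, x) = -48*D
C(d(-2), M) + 46*q = -48*(3 + (-2)**2 + 4*(-2)) + 46*(8/41) = -48*(3 + 4 - 8) + 368/41 = -48*(-1) + 368/41 = 48 + 368/41 = 2336/41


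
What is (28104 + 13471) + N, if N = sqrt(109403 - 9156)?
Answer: 41575 + sqrt(100247) ≈ 41892.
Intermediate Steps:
N = sqrt(100247) ≈ 316.62
(28104 + 13471) + N = (28104 + 13471) + sqrt(100247) = 41575 + sqrt(100247)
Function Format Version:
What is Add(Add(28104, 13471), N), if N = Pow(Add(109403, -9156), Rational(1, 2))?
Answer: Add(41575, Pow(100247, Rational(1, 2))) ≈ 41892.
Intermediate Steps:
N = Pow(100247, Rational(1, 2)) ≈ 316.62
Add(Add(28104, 13471), N) = Add(Add(28104, 13471), Pow(100247, Rational(1, 2))) = Add(41575, Pow(100247, Rational(1, 2)))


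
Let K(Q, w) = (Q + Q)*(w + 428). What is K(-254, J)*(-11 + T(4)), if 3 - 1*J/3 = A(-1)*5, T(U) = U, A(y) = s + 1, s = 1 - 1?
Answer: 1500632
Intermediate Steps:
s = 0
A(y) = 1 (A(y) = 0 + 1 = 1)
J = -6 (J = 9 - 3*5 = 9 - 15 = -6)
K(Q, w) = 2*Q*(428 + w) (K(Q, w) = (2*Q)*(428 + w) = 2*Q*(428 + w))
K(-254, J)*(-11 + T(4)) = (2*(-254)*(428 - 6))*(-11 + 4) = (2*(-254)*422)*(-7) = -214376*(-7) = 1500632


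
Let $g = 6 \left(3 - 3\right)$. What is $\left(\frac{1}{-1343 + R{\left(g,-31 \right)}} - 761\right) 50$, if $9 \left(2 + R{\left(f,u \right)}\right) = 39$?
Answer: $- \frac{76518625}{2011} \approx -38050.0$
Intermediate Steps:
$g = 0$ ($g = 6 \cdot 0 = 0$)
$R{\left(f,u \right)} = \frac{7}{3}$ ($R{\left(f,u \right)} = -2 + \frac{1}{9} \cdot 39 = -2 + \frac{13}{3} = \frac{7}{3}$)
$\left(\frac{1}{-1343 + R{\left(g,-31 \right)}} - 761\right) 50 = \left(\frac{1}{-1343 + \frac{7}{3}} - 761\right) 50 = \left(\frac{1}{- \frac{4022}{3}} - 761\right) 50 = \left(- \frac{3}{4022} - 761\right) 50 = \left(- \frac{3060745}{4022}\right) 50 = - \frac{76518625}{2011}$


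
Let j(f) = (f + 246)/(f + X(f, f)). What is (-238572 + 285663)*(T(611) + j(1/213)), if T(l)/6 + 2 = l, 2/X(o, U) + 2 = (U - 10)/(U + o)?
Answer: 29965274757/7 ≈ 4.2808e+9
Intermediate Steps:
X(o, U) = 2/(-2 + (-10 + U)/(U + o)) (X(o, U) = 2/(-2 + (U - 10)/(U + o)) = 2/(-2 + (-10 + U)/(U + o)))
T(l) = -12 + 6*l
j(f) = (246 + f)/(f - 4*f/(10 + 3*f)) (j(f) = (f + 246)/(f + 2*(-f - f)/(10 + f + 2*f)) = (246 + f)/(f + 2*(-2*f)/(10 + 3*f)) = (246 + f)/(f - 4*f/(10 + 3*f)))
(-238572 + 285663)*(T(611) + j(1/213)) = (-238572 + 285663)*((-12 + 6*611) + (10 + 3/213)*(246 + 1/213)/(3*(1/213)*(2 + 1/213))) = 47091*((-12 + 3666) + (10 + 3*(1/213))*(246 + 1/213)/(3*(1/213)*(2 + 1/213))) = 47091*(3654 + (⅓)*213*(10 + 1/71)*(52399/213)/(427/213)) = 47091*(3654 + (⅓)*213*(213/427)*(711/71)*(52399/213)) = 47091*(3654 + 610749/7) = 47091*(636327/7) = 29965274757/7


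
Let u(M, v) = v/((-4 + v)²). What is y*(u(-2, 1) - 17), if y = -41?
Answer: 6232/9 ≈ 692.44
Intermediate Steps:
u(M, v) = v/(-4 + v)²
y*(u(-2, 1) - 17) = -41*(1/(-4 + 1)² - 17) = -41*(1/(-3)² - 17) = -41*(1*(⅑) - 17) = -41*(⅑ - 17) = -41*(-152/9) = 6232/9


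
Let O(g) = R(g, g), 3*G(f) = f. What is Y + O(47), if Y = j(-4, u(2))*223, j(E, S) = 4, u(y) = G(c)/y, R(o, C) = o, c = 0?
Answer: 939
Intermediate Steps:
G(f) = f/3
O(g) = g
u(y) = 0 (u(y) = ((1/3)*0)/y = 0/y = 0)
Y = 892 (Y = 4*223 = 892)
Y + O(47) = 892 + 47 = 939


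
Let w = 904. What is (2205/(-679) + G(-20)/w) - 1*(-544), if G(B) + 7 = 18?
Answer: 47418579/87688 ≈ 540.76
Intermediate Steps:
G(B) = 11 (G(B) = -7 + 18 = 11)
(2205/(-679) + G(-20)/w) - 1*(-544) = (2205/(-679) + 11/904) - 1*(-544) = (2205*(-1/679) + 11*(1/904)) + 544 = (-315/97 + 11/904) + 544 = -283693/87688 + 544 = 47418579/87688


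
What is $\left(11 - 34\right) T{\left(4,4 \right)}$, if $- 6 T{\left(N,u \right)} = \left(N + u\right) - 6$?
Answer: $\frac{23}{3} \approx 7.6667$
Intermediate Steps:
$T{\left(N,u \right)} = 1 - \frac{N}{6} - \frac{u}{6}$ ($T{\left(N,u \right)} = - \frac{\left(N + u\right) - 6}{6} = - \frac{-6 + N + u}{6} = 1 - \frac{N}{6} - \frac{u}{6}$)
$\left(11 - 34\right) T{\left(4,4 \right)} = \left(11 - 34\right) \left(1 - \frac{2}{3} - \frac{2}{3}\right) = - 23 \left(1 - \frac{2}{3} - \frac{2}{3}\right) = \left(-23\right) \left(- \frac{1}{3}\right) = \frac{23}{3}$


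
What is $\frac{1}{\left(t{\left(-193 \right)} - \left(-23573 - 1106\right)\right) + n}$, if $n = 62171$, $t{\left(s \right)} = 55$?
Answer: $\frac{1}{86905} \approx 1.1507 \cdot 10^{-5}$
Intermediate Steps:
$\frac{1}{\left(t{\left(-193 \right)} - \left(-23573 - 1106\right)\right) + n} = \frac{1}{\left(55 - \left(-23573 - 1106\right)\right) + 62171} = \frac{1}{\left(55 - -24679\right) + 62171} = \frac{1}{\left(55 + 24679\right) + 62171} = \frac{1}{24734 + 62171} = \frac{1}{86905}$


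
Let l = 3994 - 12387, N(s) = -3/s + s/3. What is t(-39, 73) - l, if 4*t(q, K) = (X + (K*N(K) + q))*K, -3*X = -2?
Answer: 160227/4 ≈ 40057.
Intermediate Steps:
N(s) = -3/s + s/3 (N(s) = -3/s + s*(⅓) = -3/s + s/3)
X = ⅔ (X = -⅓*(-2) = ⅔ ≈ 0.66667)
l = -8393
t(q, K) = K*(⅔ + q + K*(-3/K + K/3))/4 (t(q, K) = ((⅔ + (K*(-3/K + K/3) + q))*K)/4 = ((⅔ + (q + K*(-3/K + K/3)))*K)/4 = ((⅔ + q + K*(-3/K + K/3))*K)/4 = (K*(⅔ + q + K*(-3/K + K/3)))/4 = K*(⅔ + q + K*(-3/K + K/3))/4)
t(-39, 73) - l = (1/12)*73*(-7 + 73² + 3*(-39)) - 1*(-8393) = (1/12)*73*(-7 + 5329 - 117) + 8393 = (1/12)*73*5205 + 8393 = 126655/4 + 8393 = 160227/4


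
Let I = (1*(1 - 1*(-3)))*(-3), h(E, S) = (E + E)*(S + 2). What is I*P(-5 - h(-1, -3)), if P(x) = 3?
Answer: -36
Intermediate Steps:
h(E, S) = 2*E*(2 + S) (h(E, S) = (2*E)*(2 + S) = 2*E*(2 + S))
I = -12 (I = (1*(1 + 3))*(-3) = (1*4)*(-3) = 4*(-3) = -12)
I*P(-5 - h(-1, -3)) = -12*3 = -36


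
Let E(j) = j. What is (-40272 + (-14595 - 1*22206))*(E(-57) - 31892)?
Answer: 2462405277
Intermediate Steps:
(-40272 + (-14595 - 1*22206))*(E(-57) - 31892) = (-40272 + (-14595 - 1*22206))*(-57 - 31892) = (-40272 + (-14595 - 22206))*(-31949) = (-40272 - 36801)*(-31949) = -77073*(-31949) = 2462405277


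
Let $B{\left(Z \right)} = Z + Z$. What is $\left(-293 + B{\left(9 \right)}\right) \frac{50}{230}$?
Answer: $- \frac{1375}{23} \approx -59.783$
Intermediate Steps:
$B{\left(Z \right)} = 2 Z$
$\left(-293 + B{\left(9 \right)}\right) \frac{50}{230} = \left(-293 + 2 \cdot 9\right) \frac{50}{230} = \left(-293 + 18\right) 50 \cdot \frac{1}{230} = \left(-275\right) \frac{5}{23} = - \frac{1375}{23}$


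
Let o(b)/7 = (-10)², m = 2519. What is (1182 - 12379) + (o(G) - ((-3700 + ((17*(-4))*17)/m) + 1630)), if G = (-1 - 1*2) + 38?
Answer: -21226457/2519 ≈ -8426.5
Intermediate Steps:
G = 35 (G = (-1 - 2) + 38 = -3 + 38 = 35)
o(b) = 700 (o(b) = 7*(-10)² = 7*100 = 700)
(1182 - 12379) + (o(G) - ((-3700 + ((17*(-4))*17)/m) + 1630)) = (1182 - 12379) + (700 - ((-3700 + ((17*(-4))*17)/2519) + 1630)) = -11197 + (700 - ((-3700 - 68*17*(1/2519)) + 1630)) = -11197 + (700 - ((-3700 - 1156*1/2519) + 1630)) = -11197 + (700 - ((-3700 - 1156/2519) + 1630)) = -11197 + (700 - (-9321456/2519 + 1630)) = -11197 + (700 - 1*(-5215486/2519)) = -11197 + (700 + 5215486/2519) = -11197 + 6978786/2519 = -21226457/2519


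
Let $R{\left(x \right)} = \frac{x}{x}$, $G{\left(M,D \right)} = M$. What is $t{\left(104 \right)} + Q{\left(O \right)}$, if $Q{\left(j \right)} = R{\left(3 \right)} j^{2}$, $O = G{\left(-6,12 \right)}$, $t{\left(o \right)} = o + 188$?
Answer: $328$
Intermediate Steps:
$R{\left(x \right)} = 1$
$t{\left(o \right)} = 188 + o$
$O = -6$
$Q{\left(j \right)} = j^{2}$ ($Q{\left(j \right)} = 1 j^{2} = j^{2}$)
$t{\left(104 \right)} + Q{\left(O \right)} = \left(188 + 104\right) + \left(-6\right)^{2} = 292 + 36 = 328$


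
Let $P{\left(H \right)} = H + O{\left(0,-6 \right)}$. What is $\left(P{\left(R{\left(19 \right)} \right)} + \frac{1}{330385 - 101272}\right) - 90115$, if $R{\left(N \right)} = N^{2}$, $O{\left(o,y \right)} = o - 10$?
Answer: $- \frac{20566099331}{229113} \approx -89764.0$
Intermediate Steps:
$O{\left(o,y \right)} = -10 + o$ ($O{\left(o,y \right)} = o - 10 = -10 + o$)
$P{\left(H \right)} = -10 + H$ ($P{\left(H \right)} = H + \left(-10 + 0\right) = H - 10 = -10 + H$)
$\left(P{\left(R{\left(19 \right)} \right)} + \frac{1}{330385 - 101272}\right) - 90115 = \left(\left(-10 + 19^{2}\right) + \frac{1}{330385 - 101272}\right) - 90115 = \left(\left(-10 + 361\right) + \frac{1}{229113}\right) - 90115 = \left(351 + \frac{1}{229113}\right) - 90115 = \frac{80418664}{229113} - 90115 = - \frac{20566099331}{229113}$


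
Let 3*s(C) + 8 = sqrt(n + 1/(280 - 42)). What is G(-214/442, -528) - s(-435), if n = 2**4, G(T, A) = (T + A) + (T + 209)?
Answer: -210371/663 - sqrt(906542)/714 ≈ -318.64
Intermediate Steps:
G(T, A) = 209 + A + 2*T (G(T, A) = (A + T) + (209 + T) = 209 + A + 2*T)
n = 16
s(C) = -8/3 + sqrt(906542)/714 (s(C) = -8/3 + sqrt(16 + 1/(280 - 42))/3 = -8/3 + sqrt(16 + 1/238)/3 = -8/3 + sqrt(3809/238)/3 = -8/3 + (sqrt(906542)/238)/3 = -8/3 + sqrt(906542)/714)
G(-214/442, -528) - s(-435) = (209 - 528 + 2*(-214/442)) - (-8/3 + sqrt(906542)/714) = (209 - 528 + 2*(-214*1/442)) + (8/3 - sqrt(906542)/714) = (209 - 528 + 2*(-107/221)) + (8/3 - sqrt(906542)/714) = (209 - 528 - 214/221) + (8/3 - sqrt(906542)/714) = -70713/221 + (8/3 - sqrt(906542)/714) = -210371/663 - sqrt(906542)/714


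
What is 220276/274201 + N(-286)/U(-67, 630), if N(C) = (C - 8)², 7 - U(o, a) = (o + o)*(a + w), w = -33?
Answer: 41324019016/21937451005 ≈ 1.8837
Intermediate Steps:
U(o, a) = 7 - 2*o*(-33 + a) (U(o, a) = 7 - (o + o)*(a - 33) = 7 - 2*o*(-33 + a))
N(C) = (-8 + C)²
220276/274201 + N(-286)/U(-67, 630) = 220276/274201 + (-8 - 286)²/(7 + 66*(-67) - 2*630*(-67)) = 220276*(1/274201) + (-294)²/(7 - 4422 + 84420) = 220276/274201 + 86436/80005 = 41324019016/21937451005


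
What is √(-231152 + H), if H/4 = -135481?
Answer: 2*I*√193269 ≈ 879.25*I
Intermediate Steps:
H = -541924 (H = 4*(-135481) = -541924)
√(-231152 + H) = √(-231152 - 541924) = √(-773076) = 2*I*√193269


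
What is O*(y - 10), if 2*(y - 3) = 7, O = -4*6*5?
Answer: 420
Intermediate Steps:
O = -120 (O = -24*5 = -120)
y = 13/2 (y = 3 + (1/2)*7 = 3 + 7/2 = 13/2 ≈ 6.5000)
O*(y - 10) = -120*(13/2 - 10) = -120*(-7/2) = 420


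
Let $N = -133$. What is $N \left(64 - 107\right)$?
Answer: $5719$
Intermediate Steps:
$N \left(64 - 107\right) = - 133 \left(64 - 107\right) = \left(-133\right) \left(-43\right) = 5719$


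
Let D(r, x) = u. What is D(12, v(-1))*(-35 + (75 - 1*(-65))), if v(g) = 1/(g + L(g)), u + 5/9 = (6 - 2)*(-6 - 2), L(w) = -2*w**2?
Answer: -10255/3 ≈ -3418.3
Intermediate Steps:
u = -293/9 (u = -5/9 + (6 - 2)*(-6 - 2) = -5/9 + 4*(-8) = -5/9 - 32 = -293/9 ≈ -32.556)
v(g) = 1/(g - 2*g**2)
D(r, x) = -293/9
D(12, v(-1))*(-35 + (75 - 1*(-65))) = -293*(-35 + (75 - 1*(-65)))/9 = -293*(-35 + (75 + 65))/9 = -293*(-35 + 140)/9 = -293/9*105 = -10255/3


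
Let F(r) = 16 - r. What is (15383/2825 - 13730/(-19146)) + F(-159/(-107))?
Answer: 59830998913/2893678575 ≈ 20.676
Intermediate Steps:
(15383/2825 - 13730/(-19146)) + F(-159/(-107)) = (15383/2825 - 13730/(-19146)) + (16 - (-159)/(-107)) = (15383*(1/2825) - 13730*(-1/19146)) + (16 - (-159)*(-1)/107) = (15383/2825 + 6865/9573) + (16 - 1*159/107) = 166655084/27043725 + (16 - 159/107) = 166655084/27043725 + 1553/107 = 59830998913/2893678575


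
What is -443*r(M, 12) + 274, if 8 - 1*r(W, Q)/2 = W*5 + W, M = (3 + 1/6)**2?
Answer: 139481/3 ≈ 46494.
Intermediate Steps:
M = 361/36 (M = (3 + 1/6)**2 = (19/6)**2 = 361/36 ≈ 10.028)
r(W, Q) = 16 - 12*W (r(W, Q) = 16 - 2*(W*5 + W) = 16 - 2*(5*W + W) = 16 - 12*W)
-443*r(M, 12) + 274 = -443*(16 - 12*361/36) + 274 = -443*(16 - 361/3) + 274 = -443*(-313/3) + 274 = 138659/3 + 274 = 139481/3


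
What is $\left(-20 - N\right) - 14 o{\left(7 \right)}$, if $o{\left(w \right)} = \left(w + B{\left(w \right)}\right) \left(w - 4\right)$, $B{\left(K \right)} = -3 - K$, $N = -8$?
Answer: $114$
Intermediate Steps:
$o{\left(w \right)} = 12 - 3 w$ ($o{\left(w \right)} = \left(w - \left(3 + w\right)\right) \left(w - 4\right) = - 3 \left(-4 + w\right) = 12 - 3 w$)
$\left(-20 - N\right) - 14 o{\left(7 \right)} = \left(-20 - -8\right) - 14 \left(12 - 21\right) = \left(-20 + 8\right) - 14 \left(12 - 21\right) = -12 - -126 = -12 + 126 = 114$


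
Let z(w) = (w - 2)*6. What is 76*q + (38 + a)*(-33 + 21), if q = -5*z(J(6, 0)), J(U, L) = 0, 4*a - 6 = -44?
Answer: 4218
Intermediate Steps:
a = -19/2 (a = 3/2 + (1/4)*(-44) = 3/2 - 11 = -19/2 ≈ -9.5000)
z(w) = -12 + 6*w (z(w) = (-2 + w)*6 = -12 + 6*w)
q = 60 (q = -5*(-12 + 6*0) = -5*(-12 + 0) = -5*(-12) = 60)
76*q + (38 + a)*(-33 + 21) = 76*60 + (38 - 19/2)*(-33 + 21) = 4560 + (57/2)*(-12) = 4560 - 342 = 4218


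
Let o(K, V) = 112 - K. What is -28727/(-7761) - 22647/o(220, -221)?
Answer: 19873987/93132 ≈ 213.40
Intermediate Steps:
-28727/(-7761) - 22647/o(220, -221) = -28727/(-7761) - 22647/(112 - 1*220) = -28727*(-1/7761) - 22647/(112 - 220) = 28727/7761 - 22647/(-108) = 28727/7761 - 22647*(-1/108) = 28727/7761 + 7549/36 = 19873987/93132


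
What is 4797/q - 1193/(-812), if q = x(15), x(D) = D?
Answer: 1304353/4060 ≈ 321.27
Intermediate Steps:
q = 15
4797/q - 1193/(-812) = 4797/15 - 1193/(-812) = 4797*(1/15) - 1193*(-1/812) = 1599/5 + 1193/812 = 1304353/4060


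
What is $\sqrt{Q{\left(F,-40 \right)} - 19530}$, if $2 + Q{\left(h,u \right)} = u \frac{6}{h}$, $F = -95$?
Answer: $\frac{2 i \sqrt{1762535}}{19} \approx 139.75 i$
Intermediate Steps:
$Q{\left(h,u \right)} = -2 + \frac{6 u}{h}$ ($Q{\left(h,u \right)} = -2 + u \frac{6}{h} = -2 + \frac{6 u}{h}$)
$\sqrt{Q{\left(F,-40 \right)} - 19530} = \sqrt{\left(-2 + 6 \left(-40\right) \frac{1}{-95}\right) - 19530} = \sqrt{\left(-2 + 6 \left(-40\right) \left(- \frac{1}{95}\right)\right) - 19530} = \sqrt{\left(-2 + \frac{48}{19}\right) - 19530} = \sqrt{\frac{10}{19} - 19530} = \sqrt{- \frac{371060}{19}} = \frac{2 i \sqrt{1762535}}{19}$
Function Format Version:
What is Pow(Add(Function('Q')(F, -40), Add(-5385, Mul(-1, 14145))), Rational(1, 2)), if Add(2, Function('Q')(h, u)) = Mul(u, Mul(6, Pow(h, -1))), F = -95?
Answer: Mul(Rational(2, 19), I, Pow(1762535, Rational(1, 2))) ≈ Mul(139.75, I)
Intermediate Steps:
Function('Q')(h, u) = Add(-2, Mul(6, u, Pow(h, -1))) (Function('Q')(h, u) = Add(-2, Mul(u, Mul(6, Pow(h, -1)))) = Add(-2, Mul(6, u, Pow(h, -1))))
Pow(Add(Function('Q')(F, -40), Add(-5385, Mul(-1, 14145))), Rational(1, 2)) = Pow(Add(Add(-2, Mul(6, -40, Pow(-95, -1))), Add(-5385, Mul(-1, 14145))), Rational(1, 2)) = Pow(Add(Add(-2, Mul(6, -40, Rational(-1, 95))), Add(-5385, -14145)), Rational(1, 2)) = Pow(Add(Add(-2, Rational(48, 19)), -19530), Rational(1, 2)) = Pow(Add(Rational(10, 19), -19530), Rational(1, 2)) = Pow(Rational(-371060, 19), Rational(1, 2)) = Mul(Rational(2, 19), I, Pow(1762535, Rational(1, 2)))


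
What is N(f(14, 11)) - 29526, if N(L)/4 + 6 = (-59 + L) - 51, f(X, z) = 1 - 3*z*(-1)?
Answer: -29854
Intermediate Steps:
f(X, z) = 1 + 3*z (f(X, z) = 1 - (-3)*z = 1 + 3*z)
N(L) = -464 + 4*L (N(L) = -24 + 4*((-59 + L) - 51) = -24 + 4*(-110 + L) = -24 + (-440 + 4*L) = -464 + 4*L)
N(f(14, 11)) - 29526 = (-464 + 4*(1 + 3*11)) - 29526 = (-464 + 4*(1 + 33)) - 29526 = (-464 + 4*34) - 29526 = (-464 + 136) - 29526 = -328 - 29526 = -29854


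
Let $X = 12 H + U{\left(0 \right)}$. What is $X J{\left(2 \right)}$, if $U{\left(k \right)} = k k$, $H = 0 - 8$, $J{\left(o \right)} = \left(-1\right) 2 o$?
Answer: $384$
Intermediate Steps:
$J{\left(o \right)} = - 2 o$
$H = -8$ ($H = 0 - 8 = -8$)
$U{\left(k \right)} = k^{2}$
$X = -96$ ($X = 12 \left(-8\right) + 0^{2} = -96 + 0 = -96$)
$X J{\left(2 \right)} = - 96 \left(\left(-2\right) 2\right) = \left(-96\right) \left(-4\right) = 384$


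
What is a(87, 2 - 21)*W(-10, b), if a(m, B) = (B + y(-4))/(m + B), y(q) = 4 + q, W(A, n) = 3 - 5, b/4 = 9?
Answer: 19/34 ≈ 0.55882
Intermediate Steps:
b = 36 (b = 4*9 = 36)
W(A, n) = -2
a(m, B) = B/(B + m) (a(m, B) = (B + (4 - 4))/(m + B) = (B + 0)/(B + m) = B/(B + m))
a(87, 2 - 21)*W(-10, b) = ((2 - 21)/((2 - 21) + 87))*(-2) = -19/(-19 + 87)*(-2) = -19/68*(-2) = 19/34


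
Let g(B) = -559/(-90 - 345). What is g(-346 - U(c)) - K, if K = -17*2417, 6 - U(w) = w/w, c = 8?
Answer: 17874274/435 ≈ 41090.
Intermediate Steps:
U(w) = 5 (U(w) = 6 - w/w = 6 - 1*1 = 6 - 1 = 5)
g(B) = 559/435 (g(B) = -559/(-435) = -559*(-1/435) = 559/435)
K = -41089
g(-346 - U(c)) - K = 559/435 - 1*(-41089) = 559/435 + 41089 = 17874274/435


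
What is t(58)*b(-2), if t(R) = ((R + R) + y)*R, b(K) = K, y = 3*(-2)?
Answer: -12760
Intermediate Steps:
y = -6
t(R) = R*(-6 + 2*R) (t(R) = ((R + R) - 6)*R = (2*R - 6)*R = (-6 + 2*R)*R = R*(-6 + 2*R))
t(58)*b(-2) = (2*58*(-3 + 58))*(-2) = (2*58*55)*(-2) = 6380*(-2) = -12760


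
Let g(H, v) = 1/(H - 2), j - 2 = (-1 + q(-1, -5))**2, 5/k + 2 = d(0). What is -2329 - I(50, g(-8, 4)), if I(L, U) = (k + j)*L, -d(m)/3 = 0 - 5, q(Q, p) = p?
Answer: -55227/13 ≈ -4248.2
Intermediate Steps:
d(m) = 15 (d(m) = -3*(0 - 5) = -3*(-5) = 15)
k = 5/13 (k = 5/(-2 + 15) = 5/13 ≈ 0.38462)
j = 38 (j = 2 + (-1 - 5)**2 = 2 + (-6)**2 = 2 + 36 = 38)
g(H, v) = 1/(-2 + H)
I(L, U) = 499*L/13 (I(L, U) = (5/13 + 38)*L = 499*L/13)
-2329 - I(50, g(-8, 4)) = -2329 - 499*50/13 = -2329 - 1*24950/13 = -2329 - 24950/13 = -55227/13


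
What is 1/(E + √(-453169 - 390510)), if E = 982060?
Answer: 982060/964442687279 - I*√843679/964442687279 ≈ 1.0183e-6 - 9.5238e-10*I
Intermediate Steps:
1/(E + √(-453169 - 390510)) = 1/(982060 + √(-453169 - 390510)) = 1/(982060 + √(-843679)) = 1/(982060 + I*√843679)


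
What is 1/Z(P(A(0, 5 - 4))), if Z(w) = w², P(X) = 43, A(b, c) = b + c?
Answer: 1/1849 ≈ 0.00054083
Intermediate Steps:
1/Z(P(A(0, 5 - 4))) = 1/(43²) = 1/1849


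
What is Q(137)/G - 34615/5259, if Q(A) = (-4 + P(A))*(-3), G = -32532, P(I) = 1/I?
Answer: -51427889893/7812917652 ≈ -6.5824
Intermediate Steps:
P(I) = 1/I
Q(A) = 12 - 3/A (Q(A) = (-4 + 1/A)*(-3) = 12 - 3/A)
Q(137)/G - 34615/5259 = (12 - 3/137)/(-32532) - 34615/5259 = (12 - 3*1/137)*(-1/32532) - 34615*1/5259 = (12 - 3/137)*(-1/32532) - 34615/5259 = (1641/137)*(-1/32532) - 34615/5259 = -547/1485628 - 34615/5259 = -51427889893/7812917652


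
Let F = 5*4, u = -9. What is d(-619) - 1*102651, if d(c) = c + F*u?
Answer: -103450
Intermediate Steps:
F = 20
d(c) = -180 + c (d(c) = c + 20*(-9) = c - 180 = -180 + c)
d(-619) - 1*102651 = (-180 - 619) - 1*102651 = -799 - 102651 = -103450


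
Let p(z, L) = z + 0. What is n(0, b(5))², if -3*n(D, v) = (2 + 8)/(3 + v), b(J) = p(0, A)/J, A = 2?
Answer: 100/81 ≈ 1.2346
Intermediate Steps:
p(z, L) = z
b(J) = 0 (b(J) = 0/J = 0)
n(D, v) = -10/(3*(3 + v)) (n(D, v) = -(2 + 8)/(3*(3 + v)) = -10/(3*(3 + v)))
n(0, b(5))² = (-10/(9 + 3*0))² = (-10/(9 + 0))² = (-10/9)² = 100/81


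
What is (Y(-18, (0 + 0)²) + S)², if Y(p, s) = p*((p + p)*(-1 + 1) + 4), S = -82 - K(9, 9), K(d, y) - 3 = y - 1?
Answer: 27225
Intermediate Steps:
K(d, y) = 2 + y (K(d, y) = 3 + (y - 1) = 3 + (-1 + y) = 2 + y)
S = -93 (S = -82 - (2 + 9) = -82 - 1*11 = -82 - 11 = -93)
Y(p, s) = 4*p (Y(p, s) = p*((2*p)*0 + 4) = p*(0 + 4) = p*4 = 4*p)
(Y(-18, (0 + 0)²) + S)² = (4*(-18) - 93)² = (-72 - 93)² = (-165)² = 27225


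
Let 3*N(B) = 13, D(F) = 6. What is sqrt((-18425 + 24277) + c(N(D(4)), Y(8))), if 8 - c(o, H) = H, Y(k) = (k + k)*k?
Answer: 2*sqrt(1433) ≈ 75.710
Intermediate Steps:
N(B) = 13/3 (N(B) = (1/3)*13 = 13/3)
Y(k) = 2*k**2 (Y(k) = (2*k)*k = 2*k**2)
c(o, H) = 8 - H
sqrt((-18425 + 24277) + c(N(D(4)), Y(8))) = sqrt((-18425 + 24277) + (8 - 2*8**2)) = sqrt(5852 + (8 - 2*64)) = sqrt(5852 + (8 - 1*128)) = sqrt(5852 + (8 - 128)) = sqrt(5852 - 120) = sqrt(5732) = 2*sqrt(1433)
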